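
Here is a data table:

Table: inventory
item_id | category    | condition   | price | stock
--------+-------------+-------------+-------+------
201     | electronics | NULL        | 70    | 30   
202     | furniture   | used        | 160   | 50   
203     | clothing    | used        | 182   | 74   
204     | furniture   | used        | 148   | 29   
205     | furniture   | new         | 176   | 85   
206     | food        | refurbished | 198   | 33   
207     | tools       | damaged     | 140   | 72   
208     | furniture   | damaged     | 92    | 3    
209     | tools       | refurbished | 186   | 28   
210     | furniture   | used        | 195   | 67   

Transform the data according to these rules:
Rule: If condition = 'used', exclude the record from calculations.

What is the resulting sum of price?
862

Step 1: Identify records where condition = 'used'
Step 2: The excluded records sum to 685
Step 3: Original total price = 1547
Step 4: Remaining total = 1547 - 685 = 862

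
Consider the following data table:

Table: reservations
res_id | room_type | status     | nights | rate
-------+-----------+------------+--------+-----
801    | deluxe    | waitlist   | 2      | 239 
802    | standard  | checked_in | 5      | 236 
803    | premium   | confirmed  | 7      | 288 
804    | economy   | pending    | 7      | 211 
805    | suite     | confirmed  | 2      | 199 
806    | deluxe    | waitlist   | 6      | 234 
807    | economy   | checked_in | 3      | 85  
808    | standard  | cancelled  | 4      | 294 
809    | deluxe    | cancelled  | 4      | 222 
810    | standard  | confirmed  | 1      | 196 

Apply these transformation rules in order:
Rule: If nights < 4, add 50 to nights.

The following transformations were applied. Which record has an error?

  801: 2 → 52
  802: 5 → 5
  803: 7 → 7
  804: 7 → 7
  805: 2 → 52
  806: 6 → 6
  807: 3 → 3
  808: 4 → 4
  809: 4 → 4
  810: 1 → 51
Record 807 has an error. The correct transformed value should be 53, not 3.

Step 1: Check each record against the rule
Step 2: Record 807 has nights = 3
Step 3: Since 3 < 4, the bonus should have been applied
Step 4: Correct value = 53, but claimed value = 3
Conclusion: Record 807 has the error.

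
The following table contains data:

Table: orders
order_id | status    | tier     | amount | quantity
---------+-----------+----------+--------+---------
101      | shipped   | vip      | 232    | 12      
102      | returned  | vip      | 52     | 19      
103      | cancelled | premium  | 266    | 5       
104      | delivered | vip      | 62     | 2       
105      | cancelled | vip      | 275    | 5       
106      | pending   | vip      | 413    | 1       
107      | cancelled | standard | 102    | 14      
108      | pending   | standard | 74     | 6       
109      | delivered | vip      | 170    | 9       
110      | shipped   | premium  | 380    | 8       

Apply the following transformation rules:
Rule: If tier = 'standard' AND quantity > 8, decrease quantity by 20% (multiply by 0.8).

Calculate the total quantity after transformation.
78.2

Step 1: Find records where tier = 'standard' AND quantity > 8
Step 2: 1 records match, summing to 14
Step 3: After multiplier: 14 × 0.8 = 11.2
Step 4: Unaffected records sum: 67
Step 5: Final sum = 11.2 + 67 = 78.2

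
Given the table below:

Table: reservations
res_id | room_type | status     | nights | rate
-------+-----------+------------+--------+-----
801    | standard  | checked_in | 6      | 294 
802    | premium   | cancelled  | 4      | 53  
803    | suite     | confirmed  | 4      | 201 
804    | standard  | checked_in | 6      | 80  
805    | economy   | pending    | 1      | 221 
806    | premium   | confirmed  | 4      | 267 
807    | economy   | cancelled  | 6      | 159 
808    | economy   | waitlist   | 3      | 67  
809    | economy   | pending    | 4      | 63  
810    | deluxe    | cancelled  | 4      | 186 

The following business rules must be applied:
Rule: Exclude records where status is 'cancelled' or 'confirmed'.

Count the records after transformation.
5

Step 1: Count records to exclude
  - 3 (cancelled) + 2 (confirmed) = 5 records
Step 2: Total records: 10
Step 3: Remaining = 10 - 5 = 5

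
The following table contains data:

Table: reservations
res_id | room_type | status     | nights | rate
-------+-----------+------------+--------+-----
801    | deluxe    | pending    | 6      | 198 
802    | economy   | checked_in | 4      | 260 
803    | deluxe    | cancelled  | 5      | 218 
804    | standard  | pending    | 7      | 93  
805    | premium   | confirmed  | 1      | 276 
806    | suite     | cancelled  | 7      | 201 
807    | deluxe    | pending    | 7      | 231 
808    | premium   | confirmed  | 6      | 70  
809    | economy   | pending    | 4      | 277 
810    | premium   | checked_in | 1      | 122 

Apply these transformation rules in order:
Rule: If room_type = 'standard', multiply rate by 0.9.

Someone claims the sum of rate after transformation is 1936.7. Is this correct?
Yes, the result is correct.

Step 1: Calculate the correct sum after transformation
Step 2: Apply multiplier 0.9 to records where room_type = 'standard'
Step 3: Correct result = 1936.7
Step 4: Claimed result = 1936.7
Step 5: 1936.7 = 1936.7 ✓
Conclusion: The claimed result is correct.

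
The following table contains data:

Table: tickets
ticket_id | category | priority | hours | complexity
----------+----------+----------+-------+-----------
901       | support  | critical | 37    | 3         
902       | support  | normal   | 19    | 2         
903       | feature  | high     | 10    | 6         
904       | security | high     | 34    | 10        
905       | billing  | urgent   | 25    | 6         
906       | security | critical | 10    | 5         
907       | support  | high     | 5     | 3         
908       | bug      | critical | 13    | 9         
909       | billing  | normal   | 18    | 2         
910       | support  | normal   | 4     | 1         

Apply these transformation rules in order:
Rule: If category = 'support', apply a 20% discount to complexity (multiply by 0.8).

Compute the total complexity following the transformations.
45.2

Step 1: Records with category = 'support' have total complexity = 9
Step 2: Apply multiplier: 9 × 0.8 = 7.2
Step 3: Other records total: 38
Step 4: Final sum = 7.2 + 38 = 45.2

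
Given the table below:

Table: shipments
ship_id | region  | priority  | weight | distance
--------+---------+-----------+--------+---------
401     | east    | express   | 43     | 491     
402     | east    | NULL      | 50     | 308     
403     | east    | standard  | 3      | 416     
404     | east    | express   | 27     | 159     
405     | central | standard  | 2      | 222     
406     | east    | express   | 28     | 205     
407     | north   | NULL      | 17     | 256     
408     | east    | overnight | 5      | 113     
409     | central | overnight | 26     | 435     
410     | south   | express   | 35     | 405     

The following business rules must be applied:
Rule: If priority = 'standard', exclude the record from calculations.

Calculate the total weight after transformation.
231

Step 1: Identify records where priority = 'standard'
Step 2: The excluded records sum to 5
Step 3: Original total weight = 236
Step 4: Remaining total = 236 - 5 = 231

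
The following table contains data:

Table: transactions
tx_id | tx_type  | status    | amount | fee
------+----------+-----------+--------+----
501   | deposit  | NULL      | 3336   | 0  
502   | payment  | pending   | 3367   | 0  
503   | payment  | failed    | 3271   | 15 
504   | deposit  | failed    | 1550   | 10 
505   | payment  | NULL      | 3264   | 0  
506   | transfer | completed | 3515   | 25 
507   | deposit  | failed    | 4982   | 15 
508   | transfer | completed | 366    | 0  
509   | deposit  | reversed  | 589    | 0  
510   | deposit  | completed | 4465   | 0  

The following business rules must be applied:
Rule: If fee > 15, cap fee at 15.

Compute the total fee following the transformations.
55

Step 1: 1 records have fee > 15
Step 2: These records originally summed to 25
Step 3: After capping: 1 × 15 = 15
Step 4: Unaffected records sum: 40
Step 5: Final sum = 15 + 40 = 55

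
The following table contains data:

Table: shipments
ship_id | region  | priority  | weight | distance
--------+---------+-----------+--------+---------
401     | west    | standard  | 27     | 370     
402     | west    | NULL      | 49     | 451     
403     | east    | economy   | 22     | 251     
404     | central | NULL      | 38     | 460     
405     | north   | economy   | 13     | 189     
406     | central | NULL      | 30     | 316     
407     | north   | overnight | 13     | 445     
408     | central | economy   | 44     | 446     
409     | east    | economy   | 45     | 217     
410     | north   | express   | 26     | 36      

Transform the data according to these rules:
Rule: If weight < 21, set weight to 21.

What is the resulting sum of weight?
323

Step 1: 2 records have weight < 21
Step 2: These records originally summed to 26
Step 3: After setting to minimum: 2 × 21 = 42
Step 4: Unaffected records sum: 281
Step 5: Final sum = 42 + 281 = 323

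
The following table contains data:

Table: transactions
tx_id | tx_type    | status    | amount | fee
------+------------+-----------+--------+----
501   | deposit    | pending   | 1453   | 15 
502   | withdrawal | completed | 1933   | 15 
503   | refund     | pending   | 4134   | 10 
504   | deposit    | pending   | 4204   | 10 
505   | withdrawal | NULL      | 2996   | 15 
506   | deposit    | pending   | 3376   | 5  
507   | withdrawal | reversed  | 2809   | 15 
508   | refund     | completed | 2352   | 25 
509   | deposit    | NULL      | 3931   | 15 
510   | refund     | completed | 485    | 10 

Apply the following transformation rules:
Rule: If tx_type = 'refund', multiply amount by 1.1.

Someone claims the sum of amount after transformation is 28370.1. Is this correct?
Yes, the result is correct.

Step 1: Calculate the correct sum after transformation
Step 2: Apply multiplier 1.1 to records where tx_type = 'refund'
Step 3: Correct result = 28370.1
Step 4: Claimed result = 28370.1
Step 5: 28370.1 = 28370.1 ✓
Conclusion: The claimed result is correct.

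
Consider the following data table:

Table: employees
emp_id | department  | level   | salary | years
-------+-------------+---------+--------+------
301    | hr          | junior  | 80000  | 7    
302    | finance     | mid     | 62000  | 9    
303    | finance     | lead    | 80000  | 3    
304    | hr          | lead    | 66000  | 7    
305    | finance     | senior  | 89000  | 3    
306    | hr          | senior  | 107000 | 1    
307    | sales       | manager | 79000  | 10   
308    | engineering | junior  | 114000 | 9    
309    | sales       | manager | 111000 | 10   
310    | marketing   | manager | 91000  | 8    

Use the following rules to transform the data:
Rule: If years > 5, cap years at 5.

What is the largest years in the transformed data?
5

Step 1: Original maximum years = 10
Step 2: Apply cap at 5
Step 3: 7 records had years > 5 and were capped
Step 4: Maximum after transformation = 5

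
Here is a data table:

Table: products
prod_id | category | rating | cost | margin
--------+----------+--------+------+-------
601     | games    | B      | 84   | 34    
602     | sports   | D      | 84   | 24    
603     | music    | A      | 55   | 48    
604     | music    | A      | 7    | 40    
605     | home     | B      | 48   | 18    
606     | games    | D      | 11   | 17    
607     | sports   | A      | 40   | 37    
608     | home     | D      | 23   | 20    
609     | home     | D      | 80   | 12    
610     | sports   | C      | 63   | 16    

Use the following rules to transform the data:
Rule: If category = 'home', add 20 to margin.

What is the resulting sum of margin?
326

Step 1: Count records where category = 'home': 3
Step 2: Total bonus added: 3 × 20 = 60
Step 3: Original sum of margin: 266
Step 4: Final sum = 266 + 60 = 326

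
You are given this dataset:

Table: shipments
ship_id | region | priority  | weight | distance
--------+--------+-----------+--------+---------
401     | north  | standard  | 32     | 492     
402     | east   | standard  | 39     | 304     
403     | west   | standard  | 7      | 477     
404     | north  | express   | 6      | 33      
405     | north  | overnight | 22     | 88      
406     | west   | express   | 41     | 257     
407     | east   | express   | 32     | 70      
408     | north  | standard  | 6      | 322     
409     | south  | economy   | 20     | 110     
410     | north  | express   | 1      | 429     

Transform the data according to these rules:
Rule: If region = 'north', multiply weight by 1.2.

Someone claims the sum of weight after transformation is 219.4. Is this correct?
Yes, the result is correct.

Step 1: Calculate the correct sum after transformation
Step 2: Apply multiplier 1.2 to records where region = 'north'
Step 3: Correct result = 219.4
Step 4: Claimed result = 219.4
Step 5: 219.4 = 219.4 ✓
Conclusion: The claimed result is correct.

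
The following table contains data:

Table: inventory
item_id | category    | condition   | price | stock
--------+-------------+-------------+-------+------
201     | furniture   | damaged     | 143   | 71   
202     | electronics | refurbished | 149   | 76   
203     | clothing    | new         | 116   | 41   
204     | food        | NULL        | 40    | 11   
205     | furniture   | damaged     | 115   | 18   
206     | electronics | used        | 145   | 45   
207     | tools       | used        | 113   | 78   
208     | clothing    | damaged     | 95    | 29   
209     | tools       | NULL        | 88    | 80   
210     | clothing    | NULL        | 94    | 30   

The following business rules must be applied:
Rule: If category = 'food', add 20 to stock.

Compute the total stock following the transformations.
499

Step 1: Count records where category = 'food': 1
Step 2: Total bonus added: 1 × 20 = 20
Step 3: Original sum of stock: 479
Step 4: Final sum = 479 + 20 = 499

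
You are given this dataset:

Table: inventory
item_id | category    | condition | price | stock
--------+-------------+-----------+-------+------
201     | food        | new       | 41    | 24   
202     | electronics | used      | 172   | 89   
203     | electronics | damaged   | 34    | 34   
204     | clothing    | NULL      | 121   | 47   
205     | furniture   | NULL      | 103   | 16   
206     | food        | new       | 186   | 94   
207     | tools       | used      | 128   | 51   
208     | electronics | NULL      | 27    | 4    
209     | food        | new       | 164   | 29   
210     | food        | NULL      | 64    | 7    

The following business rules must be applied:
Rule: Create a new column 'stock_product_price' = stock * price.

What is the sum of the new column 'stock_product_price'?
54107

Step 1: For each record, compute stock * price
Example calculations:
  24 * 41 = 984
  89 * 172 = 15308
  34 * 34 = 1156
  ...
Step 2: Sum all derived values
Step 3: Total = 54107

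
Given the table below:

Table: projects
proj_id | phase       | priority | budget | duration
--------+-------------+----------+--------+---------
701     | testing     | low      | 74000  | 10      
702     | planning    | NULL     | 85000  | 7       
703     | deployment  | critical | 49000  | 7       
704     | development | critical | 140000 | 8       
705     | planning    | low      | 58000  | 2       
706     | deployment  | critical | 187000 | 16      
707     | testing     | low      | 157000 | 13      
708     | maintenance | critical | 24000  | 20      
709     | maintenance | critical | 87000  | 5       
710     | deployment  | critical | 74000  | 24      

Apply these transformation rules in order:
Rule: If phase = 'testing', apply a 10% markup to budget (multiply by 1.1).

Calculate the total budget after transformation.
958100.0

Step 1: Records with phase = 'testing' have total budget = 231000
Step 2: Apply multiplier: 231000 × 1.1 = 254100.0
Step 3: Other records total: 704000
Step 4: Final sum = 254100.0 + 704000 = 958100.0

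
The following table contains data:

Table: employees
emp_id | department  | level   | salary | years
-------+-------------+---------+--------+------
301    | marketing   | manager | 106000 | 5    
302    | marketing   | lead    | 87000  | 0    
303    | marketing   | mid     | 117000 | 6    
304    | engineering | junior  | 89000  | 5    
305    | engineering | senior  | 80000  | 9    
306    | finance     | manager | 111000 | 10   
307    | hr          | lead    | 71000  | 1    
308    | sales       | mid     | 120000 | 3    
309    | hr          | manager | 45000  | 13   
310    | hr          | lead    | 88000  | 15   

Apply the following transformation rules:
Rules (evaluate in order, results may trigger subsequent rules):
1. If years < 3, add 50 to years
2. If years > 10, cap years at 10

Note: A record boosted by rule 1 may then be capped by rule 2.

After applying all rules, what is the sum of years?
78

Step 1: Apply rule 1 to records with years < 3
  - 2 records get bonus of 50
  - Of these, 2 records then exceed 10 and get capped
Step 2: Apply rule 2 to records with years > 10
  - 2 records (original) are capped
Step 3: Calculate final sum = 78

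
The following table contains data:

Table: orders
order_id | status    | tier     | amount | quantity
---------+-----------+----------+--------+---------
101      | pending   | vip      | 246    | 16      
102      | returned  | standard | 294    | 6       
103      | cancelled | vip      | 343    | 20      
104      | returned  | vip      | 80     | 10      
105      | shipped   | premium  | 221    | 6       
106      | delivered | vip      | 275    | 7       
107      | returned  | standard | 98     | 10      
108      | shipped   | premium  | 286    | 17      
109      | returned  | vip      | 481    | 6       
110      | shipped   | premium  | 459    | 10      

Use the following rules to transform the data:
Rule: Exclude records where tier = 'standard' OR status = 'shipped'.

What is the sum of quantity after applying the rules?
59

Step 1: Find records where tier = 'standard' OR status = 'shipped'
Step 2: 5 records match, summing to 49
Step 3: Original sum: 108
Step 4: Remaining sum = 108 - 49 = 59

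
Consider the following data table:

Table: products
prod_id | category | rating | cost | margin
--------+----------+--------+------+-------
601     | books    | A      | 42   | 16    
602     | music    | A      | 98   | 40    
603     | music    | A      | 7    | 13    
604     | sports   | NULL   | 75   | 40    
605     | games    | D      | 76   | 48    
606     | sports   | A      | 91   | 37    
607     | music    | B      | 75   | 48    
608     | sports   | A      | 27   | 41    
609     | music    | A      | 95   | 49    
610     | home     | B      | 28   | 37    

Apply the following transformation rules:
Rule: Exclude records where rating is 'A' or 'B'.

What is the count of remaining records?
2

Step 1: Count records to exclude
  - 6 (A) + 2 (B) = 8 records
Step 2: Total records: 10
Step 3: Remaining = 10 - 8 = 2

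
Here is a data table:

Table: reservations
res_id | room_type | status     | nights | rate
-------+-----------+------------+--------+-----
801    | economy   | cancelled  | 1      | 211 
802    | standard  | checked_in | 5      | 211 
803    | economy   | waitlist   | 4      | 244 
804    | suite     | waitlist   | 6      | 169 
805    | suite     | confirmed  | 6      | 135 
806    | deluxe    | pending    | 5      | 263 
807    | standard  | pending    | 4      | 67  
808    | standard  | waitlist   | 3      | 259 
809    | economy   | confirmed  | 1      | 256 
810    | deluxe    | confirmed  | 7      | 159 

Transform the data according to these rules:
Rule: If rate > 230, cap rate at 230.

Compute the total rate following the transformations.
1872

Step 1: 4 records have rate > 230
Step 2: These records originally summed to 1022
Step 3: After capping: 4 × 230 = 920
Step 4: Unaffected records sum: 952
Step 5: Final sum = 920 + 952 = 1872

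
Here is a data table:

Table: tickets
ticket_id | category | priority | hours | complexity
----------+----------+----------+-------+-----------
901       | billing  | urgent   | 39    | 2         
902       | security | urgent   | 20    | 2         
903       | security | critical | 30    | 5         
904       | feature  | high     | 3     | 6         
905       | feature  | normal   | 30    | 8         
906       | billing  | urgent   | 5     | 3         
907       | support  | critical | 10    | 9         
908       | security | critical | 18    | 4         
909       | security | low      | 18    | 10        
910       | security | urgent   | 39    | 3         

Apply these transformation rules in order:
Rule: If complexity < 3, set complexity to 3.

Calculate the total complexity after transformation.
54

Step 1: 2 records have complexity < 3
Step 2: These records originally summed to 4
Step 3: After setting to minimum: 2 × 3 = 6
Step 4: Unaffected records sum: 48
Step 5: Final sum = 6 + 48 = 54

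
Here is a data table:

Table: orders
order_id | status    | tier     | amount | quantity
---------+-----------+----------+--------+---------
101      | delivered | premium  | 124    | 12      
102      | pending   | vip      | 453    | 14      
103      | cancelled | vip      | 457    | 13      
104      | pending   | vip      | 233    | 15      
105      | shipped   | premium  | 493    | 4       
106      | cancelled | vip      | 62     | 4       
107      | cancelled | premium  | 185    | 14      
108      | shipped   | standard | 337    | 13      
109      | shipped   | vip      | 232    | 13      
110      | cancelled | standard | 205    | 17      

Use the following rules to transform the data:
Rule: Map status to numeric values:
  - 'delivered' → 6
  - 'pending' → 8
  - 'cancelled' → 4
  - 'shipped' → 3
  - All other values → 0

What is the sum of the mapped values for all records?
47

Step 1: Apply mapping to each record
Step 2: Count by status:
  'delivered': 1 records × 6 = 6
  'pending': 2 records × 8 = 16
  'cancelled': 4 records × 4 = 16
  'shipped': 3 records × 3 = 9
Step 3: Sum all mapped values = 47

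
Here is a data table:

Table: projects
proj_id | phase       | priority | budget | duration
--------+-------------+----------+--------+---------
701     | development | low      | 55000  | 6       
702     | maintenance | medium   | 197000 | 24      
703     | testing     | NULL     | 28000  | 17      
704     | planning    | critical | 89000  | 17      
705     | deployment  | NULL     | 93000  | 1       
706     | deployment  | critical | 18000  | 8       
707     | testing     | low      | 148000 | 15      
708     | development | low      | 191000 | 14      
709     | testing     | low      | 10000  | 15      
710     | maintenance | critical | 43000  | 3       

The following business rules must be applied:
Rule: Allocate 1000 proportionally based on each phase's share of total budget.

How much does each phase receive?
deployment: 127.29, development: 282.11, maintenance: 275.23, planning: 102.06, testing: 213.3

Step 1: Calculate total budget = 872000
Step 2: Calculate each phase's proportion:
  deployment: 111000/872000 = 12.73% → 127.29
  development: 246000/872000 = 28.21% → 282.11
  maintenance: 240000/872000 = 27.52% → 275.23
  planning: 89000/872000 = 10.21% → 102.06
  testing: 186000/872000 = 21.33% → 213.3
Step 3: Verify: sum of allocations ≈ 1000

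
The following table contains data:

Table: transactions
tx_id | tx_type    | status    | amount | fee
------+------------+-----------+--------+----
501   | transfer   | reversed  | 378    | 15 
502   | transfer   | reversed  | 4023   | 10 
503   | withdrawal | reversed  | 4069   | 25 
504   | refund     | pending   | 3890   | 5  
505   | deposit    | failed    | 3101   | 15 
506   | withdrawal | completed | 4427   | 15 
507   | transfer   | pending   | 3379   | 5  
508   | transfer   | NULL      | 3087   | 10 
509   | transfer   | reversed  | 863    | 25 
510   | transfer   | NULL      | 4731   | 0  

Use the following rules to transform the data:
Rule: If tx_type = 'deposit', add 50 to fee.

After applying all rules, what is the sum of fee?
175

Step 1: Count records where tx_type = 'deposit': 1
Step 2: Total bonus added: 1 × 50 = 50
Step 3: Original sum of fee: 125
Step 4: Final sum = 125 + 50 = 175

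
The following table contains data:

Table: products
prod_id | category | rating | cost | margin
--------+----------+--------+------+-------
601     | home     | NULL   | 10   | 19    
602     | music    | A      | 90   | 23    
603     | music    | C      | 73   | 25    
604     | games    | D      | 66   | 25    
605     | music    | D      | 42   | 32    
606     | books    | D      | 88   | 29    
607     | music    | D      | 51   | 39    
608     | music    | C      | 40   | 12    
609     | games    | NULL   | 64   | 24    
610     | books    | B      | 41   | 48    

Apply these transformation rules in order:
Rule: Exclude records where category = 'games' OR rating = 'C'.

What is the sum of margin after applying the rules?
190

Step 1: Find records where category = 'games' OR rating = 'C'
Step 2: 4 records match, summing to 86
Step 3: Original sum: 276
Step 4: Remaining sum = 276 - 86 = 190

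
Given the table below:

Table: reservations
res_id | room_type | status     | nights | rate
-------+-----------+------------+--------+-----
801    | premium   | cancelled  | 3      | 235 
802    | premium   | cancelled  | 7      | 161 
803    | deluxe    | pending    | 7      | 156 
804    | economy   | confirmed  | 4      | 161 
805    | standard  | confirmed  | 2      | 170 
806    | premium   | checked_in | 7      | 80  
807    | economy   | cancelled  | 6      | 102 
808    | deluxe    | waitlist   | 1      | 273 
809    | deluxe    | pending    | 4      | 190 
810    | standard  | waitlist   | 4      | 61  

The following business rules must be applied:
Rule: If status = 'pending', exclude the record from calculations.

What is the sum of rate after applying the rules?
1243

Step 1: Identify records where status = 'pending'
Step 2: The excluded records sum to 346
Step 3: Original total rate = 1589
Step 4: Remaining total = 1589 - 346 = 1243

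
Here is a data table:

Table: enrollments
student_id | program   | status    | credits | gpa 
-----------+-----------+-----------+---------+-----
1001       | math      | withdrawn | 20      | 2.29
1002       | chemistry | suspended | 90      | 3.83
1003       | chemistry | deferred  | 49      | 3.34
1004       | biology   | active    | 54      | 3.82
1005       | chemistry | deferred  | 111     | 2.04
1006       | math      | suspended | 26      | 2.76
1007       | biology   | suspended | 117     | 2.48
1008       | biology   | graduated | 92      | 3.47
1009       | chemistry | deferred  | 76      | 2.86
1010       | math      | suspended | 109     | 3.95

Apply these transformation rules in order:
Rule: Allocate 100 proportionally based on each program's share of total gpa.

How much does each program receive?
biology: 31.68, chemistry: 39.14, math: 29.18

Step 1: Calculate total gpa = 30.84
Step 2: Calculate each program's proportion:
  biology: 9.77/30.84 = 31.68% → 31.68
  chemistry: 12.07/30.84 = 39.14% → 39.14
  math: 9.0/30.84 = 29.18% → 29.18
Step 3: Verify: sum of allocations ≈ 100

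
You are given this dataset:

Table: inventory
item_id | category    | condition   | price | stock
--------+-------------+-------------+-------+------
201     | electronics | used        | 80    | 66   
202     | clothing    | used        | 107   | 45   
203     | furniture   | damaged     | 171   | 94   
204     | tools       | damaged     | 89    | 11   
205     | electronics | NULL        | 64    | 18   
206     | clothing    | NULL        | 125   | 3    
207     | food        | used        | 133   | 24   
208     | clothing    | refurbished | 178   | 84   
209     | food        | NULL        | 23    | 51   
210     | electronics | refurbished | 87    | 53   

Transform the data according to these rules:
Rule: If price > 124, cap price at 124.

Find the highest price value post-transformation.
124

Step 1: Original maximum price = 178
Step 2: Apply cap at 124
Step 3: 4 records had price > 124 and were capped
Step 4: Maximum after transformation = 124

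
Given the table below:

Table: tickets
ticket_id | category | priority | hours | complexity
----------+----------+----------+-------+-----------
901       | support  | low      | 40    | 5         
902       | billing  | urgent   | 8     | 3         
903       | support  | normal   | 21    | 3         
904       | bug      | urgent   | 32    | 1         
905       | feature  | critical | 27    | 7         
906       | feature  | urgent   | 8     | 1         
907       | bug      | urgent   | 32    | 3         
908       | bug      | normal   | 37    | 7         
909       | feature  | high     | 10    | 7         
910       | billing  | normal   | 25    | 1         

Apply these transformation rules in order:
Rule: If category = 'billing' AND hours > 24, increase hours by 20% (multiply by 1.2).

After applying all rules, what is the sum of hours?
245.0

Step 1: Find records where category = 'billing' AND hours > 24
Step 2: 1 records match, summing to 25
Step 3: After multiplier: 25 × 1.2 = 30.0
Step 4: Unaffected records sum: 215
Step 5: Final sum = 30.0 + 215 = 245.0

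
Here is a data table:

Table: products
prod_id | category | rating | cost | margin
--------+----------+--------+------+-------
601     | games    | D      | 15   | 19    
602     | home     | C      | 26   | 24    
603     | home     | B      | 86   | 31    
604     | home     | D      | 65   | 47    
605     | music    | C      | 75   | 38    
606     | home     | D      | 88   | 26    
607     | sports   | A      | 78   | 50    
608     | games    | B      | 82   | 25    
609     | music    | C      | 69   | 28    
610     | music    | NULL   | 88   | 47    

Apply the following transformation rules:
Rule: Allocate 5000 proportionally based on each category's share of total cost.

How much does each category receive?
games: 721.73, home: 1971.73, music: 1726.19, sports: 580.36

Step 1: Calculate total cost = 672
Step 2: Calculate each category's proportion:
  games: 97/672 = 14.43% → 721.73
  home: 265/672 = 39.43% → 1971.73
  music: 232/672 = 34.52% → 1726.19
  sports: 78/672 = 11.61% → 580.36
Step 3: Verify: sum of allocations ≈ 5000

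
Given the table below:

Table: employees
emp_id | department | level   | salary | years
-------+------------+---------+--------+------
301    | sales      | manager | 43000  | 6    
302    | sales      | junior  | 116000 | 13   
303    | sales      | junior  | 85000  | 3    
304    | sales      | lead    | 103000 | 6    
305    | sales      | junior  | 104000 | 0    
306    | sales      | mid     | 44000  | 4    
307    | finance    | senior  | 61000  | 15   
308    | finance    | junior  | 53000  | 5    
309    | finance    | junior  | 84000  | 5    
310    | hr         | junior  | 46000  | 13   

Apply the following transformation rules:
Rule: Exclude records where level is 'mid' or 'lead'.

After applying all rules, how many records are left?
8

Step 1: Count records to exclude
  - 1 (mid) + 1 (lead) = 2 records
Step 2: Total records: 10
Step 3: Remaining = 10 - 2 = 8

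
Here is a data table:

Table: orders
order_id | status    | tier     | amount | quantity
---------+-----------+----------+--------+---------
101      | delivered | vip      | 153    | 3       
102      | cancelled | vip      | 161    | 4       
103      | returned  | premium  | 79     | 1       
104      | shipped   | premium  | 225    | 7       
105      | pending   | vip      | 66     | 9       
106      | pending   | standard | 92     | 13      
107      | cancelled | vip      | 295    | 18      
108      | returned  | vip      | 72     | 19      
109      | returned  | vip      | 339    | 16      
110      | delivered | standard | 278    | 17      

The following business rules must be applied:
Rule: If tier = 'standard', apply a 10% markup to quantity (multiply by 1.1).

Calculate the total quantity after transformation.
110.0

Step 1: Records with tier = 'standard' have total quantity = 30
Step 2: Apply multiplier: 30 × 1.1 = 33.0
Step 3: Other records total: 77
Step 4: Final sum = 33.0 + 77 = 110.0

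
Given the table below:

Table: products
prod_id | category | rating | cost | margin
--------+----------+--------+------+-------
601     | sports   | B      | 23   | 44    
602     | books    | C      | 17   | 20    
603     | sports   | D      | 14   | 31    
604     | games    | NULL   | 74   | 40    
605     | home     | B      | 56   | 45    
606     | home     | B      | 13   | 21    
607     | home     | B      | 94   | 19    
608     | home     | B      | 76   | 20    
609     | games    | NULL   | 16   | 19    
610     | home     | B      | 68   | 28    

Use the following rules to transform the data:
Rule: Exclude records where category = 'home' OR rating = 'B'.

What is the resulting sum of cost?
121

Step 1: Find records where category = 'home' OR rating = 'B'
Step 2: 6 records match, summing to 330
Step 3: Original sum: 451
Step 4: Remaining sum = 451 - 330 = 121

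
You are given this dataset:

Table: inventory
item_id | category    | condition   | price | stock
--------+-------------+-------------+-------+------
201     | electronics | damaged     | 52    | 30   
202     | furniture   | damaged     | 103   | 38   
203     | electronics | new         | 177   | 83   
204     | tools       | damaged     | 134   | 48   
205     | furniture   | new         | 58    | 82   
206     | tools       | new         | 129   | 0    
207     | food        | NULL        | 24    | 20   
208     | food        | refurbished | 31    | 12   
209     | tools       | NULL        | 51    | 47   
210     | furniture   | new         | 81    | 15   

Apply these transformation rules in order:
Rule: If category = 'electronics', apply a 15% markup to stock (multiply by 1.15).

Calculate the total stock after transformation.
391.95

Step 1: Records with category = 'electronics' have total stock = 113
Step 2: Apply multiplier: 113 × 1.15 = 129.95
Step 3: Other records total: 262
Step 4: Final sum = 129.95 + 262 = 391.95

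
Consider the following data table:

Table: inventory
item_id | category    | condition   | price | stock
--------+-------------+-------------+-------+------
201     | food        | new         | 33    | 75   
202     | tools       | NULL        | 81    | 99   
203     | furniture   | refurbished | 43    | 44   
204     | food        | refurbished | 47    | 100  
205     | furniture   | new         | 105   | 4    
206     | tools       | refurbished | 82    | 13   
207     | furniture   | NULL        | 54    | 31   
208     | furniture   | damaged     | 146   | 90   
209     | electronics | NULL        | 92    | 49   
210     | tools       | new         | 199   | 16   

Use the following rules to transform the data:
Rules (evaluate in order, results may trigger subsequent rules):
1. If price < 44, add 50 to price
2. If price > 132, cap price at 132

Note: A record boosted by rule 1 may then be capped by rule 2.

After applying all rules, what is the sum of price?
901

Step 1: Apply rule 1 to records with price < 44
  - 2 records get bonus of 50
  - Of these, 0 records then exceed 132 and get capped
Step 2: Apply rule 2 to records with price > 132
  - 2 records (original) are capped
Step 3: Calculate final sum = 901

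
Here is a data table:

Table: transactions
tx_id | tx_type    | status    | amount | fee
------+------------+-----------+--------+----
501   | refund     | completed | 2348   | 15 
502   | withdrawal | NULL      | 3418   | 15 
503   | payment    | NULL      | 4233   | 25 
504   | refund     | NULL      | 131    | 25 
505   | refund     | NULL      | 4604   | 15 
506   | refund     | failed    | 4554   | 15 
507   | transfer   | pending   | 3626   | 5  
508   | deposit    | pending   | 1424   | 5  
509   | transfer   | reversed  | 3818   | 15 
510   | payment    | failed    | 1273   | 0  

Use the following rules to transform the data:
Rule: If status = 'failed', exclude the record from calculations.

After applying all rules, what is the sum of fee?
120

Step 1: Identify records where status = 'failed'
Step 2: The excluded records sum to 15
Step 3: Original total fee = 135
Step 4: Remaining total = 135 - 15 = 120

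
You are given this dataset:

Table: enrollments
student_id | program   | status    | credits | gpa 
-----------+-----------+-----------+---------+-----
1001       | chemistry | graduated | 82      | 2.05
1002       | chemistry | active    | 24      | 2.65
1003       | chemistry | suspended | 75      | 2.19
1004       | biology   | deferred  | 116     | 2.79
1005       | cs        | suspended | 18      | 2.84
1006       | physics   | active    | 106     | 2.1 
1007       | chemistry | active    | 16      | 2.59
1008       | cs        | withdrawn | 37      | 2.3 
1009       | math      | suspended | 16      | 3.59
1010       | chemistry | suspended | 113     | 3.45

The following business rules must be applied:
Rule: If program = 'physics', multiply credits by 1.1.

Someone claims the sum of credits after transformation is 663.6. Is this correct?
No, the correct result is 613.6.

Step 1: Calculate the correct sum after transformation
Step 2: Apply multiplier 1.1 to records where program = 'physics'
Step 3: Correct result = 613.6
Step 4: Claimed result = 663.6
Step 5: 613.6 ≠ 663.6
Conclusion: The claimed result is incorrect. The correct answer is 613.6.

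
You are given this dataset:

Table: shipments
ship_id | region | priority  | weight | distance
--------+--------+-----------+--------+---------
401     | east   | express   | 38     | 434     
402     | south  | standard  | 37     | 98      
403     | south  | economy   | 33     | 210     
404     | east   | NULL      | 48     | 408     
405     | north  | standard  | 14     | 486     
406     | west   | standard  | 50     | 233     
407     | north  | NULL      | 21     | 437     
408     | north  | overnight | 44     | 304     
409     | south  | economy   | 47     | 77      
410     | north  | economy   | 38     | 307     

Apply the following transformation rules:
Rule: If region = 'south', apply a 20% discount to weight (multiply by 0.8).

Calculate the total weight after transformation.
346.6

Step 1: Records with region = 'south' have total weight = 117
Step 2: Apply multiplier: 117 × 0.8 = 93.6
Step 3: Other records total: 253
Step 4: Final sum = 93.6 + 253 = 346.6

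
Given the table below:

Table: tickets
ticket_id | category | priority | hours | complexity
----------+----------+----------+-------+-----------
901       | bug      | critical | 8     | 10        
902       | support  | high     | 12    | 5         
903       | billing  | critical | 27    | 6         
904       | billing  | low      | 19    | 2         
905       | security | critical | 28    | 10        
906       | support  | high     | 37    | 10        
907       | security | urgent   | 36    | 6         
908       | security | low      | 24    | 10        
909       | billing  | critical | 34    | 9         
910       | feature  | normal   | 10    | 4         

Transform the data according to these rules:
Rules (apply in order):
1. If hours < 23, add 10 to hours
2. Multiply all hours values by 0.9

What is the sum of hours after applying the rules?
247.5

Step 1: Apply Rule 1 - Add 10 to records with hours < 23
  - 4 records affected: 49 + (4 × 10) = 89
  - Unaffected records: 186
  - Sum after Rule 1: 275
Step 2: Apply Rule 2 - Multiply all by 0.9
  - 275 × 0.9 = 247.5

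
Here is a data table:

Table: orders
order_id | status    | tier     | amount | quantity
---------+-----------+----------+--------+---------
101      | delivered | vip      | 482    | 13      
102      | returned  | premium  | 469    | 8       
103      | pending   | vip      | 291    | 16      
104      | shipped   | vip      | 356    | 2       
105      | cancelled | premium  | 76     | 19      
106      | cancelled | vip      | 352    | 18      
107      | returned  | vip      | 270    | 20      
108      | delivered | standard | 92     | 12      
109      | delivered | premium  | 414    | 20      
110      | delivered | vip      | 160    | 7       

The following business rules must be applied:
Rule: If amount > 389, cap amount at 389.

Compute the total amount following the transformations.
2764

Step 1: 3 records have amount > 389
Step 2: These records originally summed to 1365
Step 3: After capping: 3 × 389 = 1167
Step 4: Unaffected records sum: 1597
Step 5: Final sum = 1167 + 1597 = 2764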